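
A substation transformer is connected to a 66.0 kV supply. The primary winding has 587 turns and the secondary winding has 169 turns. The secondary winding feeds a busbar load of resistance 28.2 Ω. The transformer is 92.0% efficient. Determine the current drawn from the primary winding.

V_s = 66000 × 169/587 = 19002 V.
I_s = V_s/R = 19002/28.2 = 673.82 A.
P_out = V_s I_s = 19002 × 673.82 = 1.2804×10^7 W.
P_in = P_out/η = 1.2804×10^7/0.920 = 1.3917×10^7 W.
I_p = P_in/V_p = 1.3917×10^7/66000 = 211 A.

I_p ≈ 211 A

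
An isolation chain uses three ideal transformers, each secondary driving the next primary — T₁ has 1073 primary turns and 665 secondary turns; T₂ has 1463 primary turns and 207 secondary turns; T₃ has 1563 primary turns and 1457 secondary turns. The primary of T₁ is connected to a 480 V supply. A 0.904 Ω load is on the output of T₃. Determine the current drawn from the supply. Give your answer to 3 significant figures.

I_supply ≈ 3.55 A

Secondary of T₁: V = 480.00 × 665/1073 = 297.48 V.
Secondary of T₂: V = 297.48 × 207/1463 = 42.091 V.
Secondary of T₃: V = 42.091 × 1457/1563 = 39.236 V.
I_load = 39.236/0.904 = 43.403 A, so P_out = 39.236 × 43.403 = 1703.0 W.
All ideal ⇒ P_in = P_out, so I_supply = 1703.0/480 = 3.55 A.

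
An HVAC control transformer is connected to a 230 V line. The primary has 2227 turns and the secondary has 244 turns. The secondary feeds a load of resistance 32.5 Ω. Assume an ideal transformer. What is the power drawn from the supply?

P ≈ 19.5 W

V_s = V_p × N_s/N_p = 230 × 244/2227 = 25.200 V.
I_s = V_s/R = 25.200/32.5 = 0.77538 A.
I_p = I_s × N_s/N_p = 0.77538 × 244/2227 = 0.084954 A.
P = V_p I_p = 230 × 0.084954 = 19.5 W.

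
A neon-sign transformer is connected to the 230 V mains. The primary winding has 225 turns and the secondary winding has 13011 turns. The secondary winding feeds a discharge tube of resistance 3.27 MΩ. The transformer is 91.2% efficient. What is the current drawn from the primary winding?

V_s = 230 × 13011/225 = 13300 V.
I_s = V_s/R = 13300/(3.27×10^6) = 0.0040673 A.
P_out = V_s I_s = 13300 × 0.0040673 = 54.096 W.
P_in = P_out/η = 54.096/0.912 = 59.316 W.
I_p = P_in/V_p = 59.316/230 = 0.258 A.

I_p ≈ 0.258 A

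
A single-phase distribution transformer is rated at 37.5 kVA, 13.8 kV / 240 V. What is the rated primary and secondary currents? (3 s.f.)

I_p = S/V_p = 37500/13800 = 2.72 A.
I_s = S/V_s = 37500/240 = 156 A.

I_p ≈ 2.72 A, I_s ≈ 156 A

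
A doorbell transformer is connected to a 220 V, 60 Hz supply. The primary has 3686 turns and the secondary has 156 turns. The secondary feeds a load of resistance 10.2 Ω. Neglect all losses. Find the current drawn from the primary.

V_s = V_p × N_s/N_p = 220 × 156/3686 = 9.3109 V.
I_s = V_s/R = 9.3109/10.2 = 0.91283 A.
For an ideal transformer I_p N_p = I_s N_s, so I_p = 0.91283 × 156/3686 = 0.0386 A.

I_p ≈ 0.0386 A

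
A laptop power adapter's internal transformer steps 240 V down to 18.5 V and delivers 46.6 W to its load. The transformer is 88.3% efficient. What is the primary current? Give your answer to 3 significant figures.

I_p ≈ 0.220 A

P_in = P_out/η = 46.6/0.883 = 52.775 W.
I_p = P_in/V_p = 52.775/240 = 0.220 A.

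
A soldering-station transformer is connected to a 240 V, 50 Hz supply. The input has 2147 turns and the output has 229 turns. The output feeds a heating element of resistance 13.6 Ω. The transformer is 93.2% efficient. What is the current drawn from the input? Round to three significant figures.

I_in ≈ 0.215 A

V_out = 240 × 229/2147 = 25.599 V.
I_out = V_out/R = 25.599/13.6 = 1.8822 A.
P_out = V_out I_out = 25.599 × 1.8822 = 48.183 W.
P_in = P_out/η = 48.183/0.932 = 51.698 W.
I_in = P_in/V_in = 51.698/240 = 0.215 A.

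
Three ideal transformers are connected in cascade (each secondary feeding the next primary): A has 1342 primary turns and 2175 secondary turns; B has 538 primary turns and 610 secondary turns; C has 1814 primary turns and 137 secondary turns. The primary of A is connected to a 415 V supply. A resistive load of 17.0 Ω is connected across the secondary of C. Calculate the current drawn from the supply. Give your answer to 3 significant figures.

Secondary of A: V = 415.00 × 2175/1342 = 672.60 V.
Secondary of B: V = 672.60 × 610/538 = 762.61 V.
Secondary of C: V = 762.61 × 137/1814 = 57.595 V.
I_load = 57.595/17.0 = 3.3879 A, so P_out = 57.595 × 3.3879 = 195.13 W.
All ideal ⇒ P_in = P_out, so I_supply = 195.13/415 = 0.470 A.

I_supply ≈ 0.470 A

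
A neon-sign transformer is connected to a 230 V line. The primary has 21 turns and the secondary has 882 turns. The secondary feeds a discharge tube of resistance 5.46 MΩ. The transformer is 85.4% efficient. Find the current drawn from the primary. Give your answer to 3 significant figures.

V_s = 230 × 882/21 = 9660.0 V.
I_s = V_s/R = 9660.0/(5.46×10^6) = 0.0017692 A.
P_out = V_s I_s = 9660.0 × 0.0017692 = 17.091 W.
P_in = P_out/η = 17.091/0.854 = 20.013 W.
I_p = P_in/V_p = 20.013/230 = 0.0870 A.

I_p ≈ 0.0870 A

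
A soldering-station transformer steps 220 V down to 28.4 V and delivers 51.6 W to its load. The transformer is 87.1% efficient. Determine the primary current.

P_in = P_out/η = 51.6/0.871 = 59.242 W.
I_p = P_in/V_p = 59.242/220 = 0.269 A.

I_p ≈ 0.269 A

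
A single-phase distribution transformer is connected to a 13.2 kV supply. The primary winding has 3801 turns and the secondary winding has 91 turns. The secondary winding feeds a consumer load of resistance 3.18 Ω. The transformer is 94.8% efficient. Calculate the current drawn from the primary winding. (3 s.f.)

I_p ≈ 2.51 A

V_s = 13200 × 91/3801 = 316.02 V.
I_s = V_s/R = 316.02/3.18 = 99.378 A.
P_out = V_s I_s = 316.02 × 99.378 = 31406 W.
P_in = P_out/η = 31406/0.948 = 33128 W.
I_p = P_in/V_p = 33128/13200 = 2.51 A.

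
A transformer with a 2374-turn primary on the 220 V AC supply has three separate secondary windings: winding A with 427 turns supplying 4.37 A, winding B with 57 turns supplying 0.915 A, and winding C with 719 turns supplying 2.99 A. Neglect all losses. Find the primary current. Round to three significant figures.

I_p ≈ 1.71 A

V_A = 220 × 427/2374 = 39.570 V; V_B = 220 × 57/2374 = 5.2822 V; V_C = 220 × 719/2374 = 66.630 V.
P_out = V_A I_A + V_B I_B + V_C I_C = 39.570×4.37 + 5.2822×0.915 + 66.630×2.99 = 172.92 + 4.8332 + 199.22 = 376.98 W.
Ideal ⇒ P_in = P_out, so I_p = P_out/V_p = 376.98/220 = 1.71 A.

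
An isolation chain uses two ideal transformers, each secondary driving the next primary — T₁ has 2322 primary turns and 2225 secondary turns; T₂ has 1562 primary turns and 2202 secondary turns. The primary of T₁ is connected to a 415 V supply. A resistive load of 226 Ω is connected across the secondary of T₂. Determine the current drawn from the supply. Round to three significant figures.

After T₁: V = 415.00 × 2225/2322 = 397.66 V.
After T₂: V = 397.66 × 2202/1562 = 560.60 V.
I_load = 560.60/226 = 2.4805 A, so P_out = 560.60 × 2.4805 = 1390.6 W.
All ideal ⇒ P_in = P_out, so I_supply = 1390.6/415 = 3.35 A.

I_supply ≈ 3.35 A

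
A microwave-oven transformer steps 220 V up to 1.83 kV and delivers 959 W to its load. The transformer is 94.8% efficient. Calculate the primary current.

P_in = P_out/η = 959/0.948 = 1011.6 W.
I_p = P_in/V_p = 1011.6/220 = 4.60 A.

I_p ≈ 4.60 A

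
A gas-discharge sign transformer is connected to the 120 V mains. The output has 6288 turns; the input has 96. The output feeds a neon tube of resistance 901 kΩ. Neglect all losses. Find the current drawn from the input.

V_out = V_in × N_out/N_in = 120 × 6288/96 = 7860.0 V.
I_out = V_out/R = 7860.0/901000 = 0.0087236 A.
For an ideal transformer I_in N_in = I_out N_out, so I_in = 0.0087236 × 6288/96 = 0.571 A.

I_in ≈ 0.571 A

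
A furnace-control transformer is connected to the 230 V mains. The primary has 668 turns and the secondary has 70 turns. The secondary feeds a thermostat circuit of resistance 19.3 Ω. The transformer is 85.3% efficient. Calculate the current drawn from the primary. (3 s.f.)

V_s = 230 × 70/668 = 24.102 V.
I_s = V_s/R = 24.102/19.3 = 1.2488 A.
P_out = V_s I_s = 24.102 × 1.2488 = 30.098 W.
P_in = P_out/η = 30.098/0.853 = 35.285 W.
I_p = P_in/V_p = 35.285/230 = 0.153 A.

I_p ≈ 0.153 A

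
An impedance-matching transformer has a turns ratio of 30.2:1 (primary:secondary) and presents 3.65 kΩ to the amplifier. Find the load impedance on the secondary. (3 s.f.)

Z_s = Z_p/(N_p/N_s)² = 3650/30.2² = 4.00 Ω.

Z_s ≈ 4.00 Ω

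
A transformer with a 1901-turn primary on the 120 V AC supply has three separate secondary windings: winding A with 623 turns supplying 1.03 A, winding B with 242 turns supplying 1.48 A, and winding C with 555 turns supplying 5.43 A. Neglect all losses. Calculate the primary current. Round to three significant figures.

I_p ≈ 2.11 A

V_A = 120 × 623/1901 = 39.327 V; V_B = 120 × 242/1901 = 15.276 V; V_C = 120 × 555/1901 = 35.034 V.
P_out = V_A I_A + V_B I_B + V_C I_C = 39.327×1.03 + 15.276×1.48 + 35.034×5.43 = 40.506 + 22.609 + 190.24 = 253.35 W.
Ideal ⇒ P_in = P_out, so I_p = P_out/V_p = 253.35/120 = 2.11 A.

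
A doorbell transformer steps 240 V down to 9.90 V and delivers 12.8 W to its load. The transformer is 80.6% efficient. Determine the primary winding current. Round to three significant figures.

I_p ≈ 0.0662 A

P_in = P_out/η = 12.8/0.806 = 15.881 W.
I_p = P_in/V_p = 15.881/240 = 0.0662 A.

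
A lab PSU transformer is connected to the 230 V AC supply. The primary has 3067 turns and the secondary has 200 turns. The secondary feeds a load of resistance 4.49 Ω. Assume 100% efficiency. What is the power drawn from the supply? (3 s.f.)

P ≈ 50.1 W

V_s = V_p × N_s/N_p = 230 × 200/3067 = 14.998 V.
I_s = V_s/R = 14.998/4.49 = 3.3404 A.
I_p = I_s × N_s/N_p = 3.3404 × 200/3067 = 0.21783 A.
P = V_p I_p = 230 × 0.21783 = 50.1 W.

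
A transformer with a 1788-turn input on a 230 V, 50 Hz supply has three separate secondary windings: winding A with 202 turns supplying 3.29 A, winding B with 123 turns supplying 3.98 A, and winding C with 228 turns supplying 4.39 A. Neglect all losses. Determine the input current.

V_A = 230 × 202/1788 = 25.984 V; V_B = 230 × 123/1788 = 15.822 V; V_C = 230 × 228/1788 = 29.329 V.
P_out = V_A I_A + V_B I_B + V_C I_C = 25.984×3.29 + 15.822×3.98 + 29.329×4.39 = 85.488 + 62.972 + 128.75 = 277.21 W.
Ideal ⇒ P_in = P_out, so I_in = P_out/V_in = 277.21/230 = 1.21 A.

I_in ≈ 1.21 A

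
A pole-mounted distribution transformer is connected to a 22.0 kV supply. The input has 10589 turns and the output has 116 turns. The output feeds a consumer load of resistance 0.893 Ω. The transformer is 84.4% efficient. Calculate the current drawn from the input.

I_in ≈ 3.50 A

V_out = 22000 × 116/10589 = 241.00 V.
I_out = V_out/R = 241.00/0.893 = 269.88 A.
P_out = V_out I_out = 241.00 × 269.88 = 65043 W.
P_in = P_out/η = 65043/0.844 = 77065 W.
I_in = P_in/V_in = 77065/22000 = 3.50 A.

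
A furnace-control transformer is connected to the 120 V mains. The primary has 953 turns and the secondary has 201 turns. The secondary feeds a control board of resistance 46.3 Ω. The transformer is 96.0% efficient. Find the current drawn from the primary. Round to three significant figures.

I_p ≈ 0.120 A

V_s = 120 × 201/953 = 25.310 V.
I_s = V_s/R = 25.310/46.3 = 0.54664 A.
P_out = V_s I_s = 25.310 × 0.54664 = 13.835 W.
P_in = P_out/η = 13.835/0.960 = 14.412 W.
I_p = P_in/V_p = 14.412/120 = 0.120 A.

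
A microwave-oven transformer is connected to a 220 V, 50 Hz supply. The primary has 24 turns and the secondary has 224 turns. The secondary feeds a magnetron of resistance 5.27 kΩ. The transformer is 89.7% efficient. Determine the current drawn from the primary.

V_s = 220 × 224/24 = 2053.3 V.
I_s = V_s/R = 2053.3/5270 = 0.38963 A.
P_out = V_s I_s = 2053.3 × 0.38963 = 800.03 W.
P_in = P_out/η = 800.03/0.897 = 891.90 W.
I_p = P_in/V_p = 891.90/220 = 4.05 A.

I_p ≈ 4.05 A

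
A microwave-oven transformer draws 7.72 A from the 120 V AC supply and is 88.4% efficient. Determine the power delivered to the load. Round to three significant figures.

P_out ≈ 819 W

P_in = V_p I_p = 120 × 7.72 = 926.40 W.
P_out = η P_in = 0.884 × 926.40 = 819 W.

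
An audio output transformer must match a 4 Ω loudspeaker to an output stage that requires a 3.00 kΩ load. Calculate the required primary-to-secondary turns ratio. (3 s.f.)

Z_p/Z_s = (N_p/N_s)², so N_p/N_s = √(3000/4) = √750 = 27.4.

N_p/N_s ≈ 27.4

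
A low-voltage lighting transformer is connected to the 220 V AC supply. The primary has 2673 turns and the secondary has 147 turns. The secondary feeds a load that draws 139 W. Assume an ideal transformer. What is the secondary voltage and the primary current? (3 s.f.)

V_s ≈ 12.1 V, I_p ≈ 0.632 A

V_s = V_p × N_s/N_p = 220 × 147/2673 = 12.099 V.
I_s = P/V_s = 139/12.099 = 11.489 A.
I_p = I_s × N_s/N_p = 11.489 × 147/2673 = 0.632 A.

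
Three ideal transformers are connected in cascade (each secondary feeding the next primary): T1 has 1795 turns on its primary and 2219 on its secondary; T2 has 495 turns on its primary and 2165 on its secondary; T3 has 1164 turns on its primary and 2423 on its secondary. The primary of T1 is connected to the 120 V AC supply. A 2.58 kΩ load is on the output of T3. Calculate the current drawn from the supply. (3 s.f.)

I_supply ≈ 5.89 A

After T1: V = 120.00 × 2219/1795 = 148.35 V.
After T2: V = 148.35 × 2165/495 = 648.82 V.
After T3: V = 648.82 × 2423/1164 = 1350.6 V.
I_load = 1350.6/2580 = 0.52349 A, so P_out = 1350.6 × 0.52349 = 707.02 W.
All ideal ⇒ P_in = P_out, so I_supply = 707.02/120 = 5.89 A.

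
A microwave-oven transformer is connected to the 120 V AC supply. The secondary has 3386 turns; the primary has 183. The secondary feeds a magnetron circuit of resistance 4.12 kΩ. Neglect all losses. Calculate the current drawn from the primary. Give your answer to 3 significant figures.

I_p ≈ 9.97 A

V_s = V_p × N_s/N_p = 120 × 3386/183 = 2220.3 V.
I_s = V_s/R = 2220.3/4120 = 0.53891 A.
For an ideal transformer I_p N_p = I_s N_s, so I_p = 0.53891 × 3386/183 = 9.97 A.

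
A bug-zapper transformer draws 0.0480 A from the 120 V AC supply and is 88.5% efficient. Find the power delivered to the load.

P_in = V_p I_p = 120 × 0.0480 = 5.7600 W.
P_out = η P_in = 0.885 × 5.7600 = 5.10 W.

P_out ≈ 5.10 W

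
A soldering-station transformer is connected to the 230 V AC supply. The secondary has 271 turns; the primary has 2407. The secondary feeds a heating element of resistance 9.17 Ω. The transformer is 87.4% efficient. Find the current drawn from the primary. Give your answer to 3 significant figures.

I_p ≈ 0.364 A

V_s = 230 × 271/2407 = 25.895 V.
I_s = V_s/R = 25.895/9.17 = 2.8239 A.
P_out = V_s I_s = 25.895 × 2.8239 = 73.126 W.
P_in = P_out/η = 73.126/0.874 = 83.668 W.
I_p = P_in/V_p = 83.668/230 = 0.364 A.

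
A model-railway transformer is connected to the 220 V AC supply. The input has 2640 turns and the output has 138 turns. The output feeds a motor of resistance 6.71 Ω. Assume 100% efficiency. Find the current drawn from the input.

I_in ≈ 0.0896 A

V_out = V_in × N_out/N_in = 220 × 138/2640 = 11.500 V.
I_out = V_out/R = 11.500/6.71 = 1.7139 A.
For an ideal transformer I_in N_in = I_out N_out, so I_in = 1.7139 × 138/2640 = 0.0896 A.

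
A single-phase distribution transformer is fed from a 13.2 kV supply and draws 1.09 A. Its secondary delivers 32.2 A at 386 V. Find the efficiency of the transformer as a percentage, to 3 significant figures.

η ≈ 86.4%

P_in = 13200 × 1.09 = 14388.0 W.
P_out = 386 × 32.2 = 12429.2 W.
η = P_out/P_in = 12429.2/14388.0 = 0.864.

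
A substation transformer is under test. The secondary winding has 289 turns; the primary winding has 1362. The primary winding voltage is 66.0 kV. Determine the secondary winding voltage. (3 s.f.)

V_s ≈ 14000 V

V_s/V_p = N_s/N_p, so V_s = 66000 × 289/1362 = 14000 V.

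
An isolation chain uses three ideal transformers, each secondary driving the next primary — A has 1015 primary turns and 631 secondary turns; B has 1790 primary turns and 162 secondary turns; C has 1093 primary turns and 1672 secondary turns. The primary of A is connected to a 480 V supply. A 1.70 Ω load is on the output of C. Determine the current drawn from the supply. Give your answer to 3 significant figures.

After A: V = 480.00 × 631/1015 = 298.40 V.
After B: V = 298.40 × 162/1790 = 27.006 V.
After C: V = 27.006 × 1672/1093 = 41.313 V.
I_load = 41.313/1.70 = 24.302 A, so P_out = 41.313 × 24.302 = 1004.0 W.
All ideal ⇒ P_in = P_out, so I_supply = 1004.0/480 = 2.09 A.

I_supply ≈ 2.09 A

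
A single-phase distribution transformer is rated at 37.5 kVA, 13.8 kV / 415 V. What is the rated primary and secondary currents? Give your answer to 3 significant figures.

I_p ≈ 2.72 A, I_s ≈ 90.4 A

I_p = S/V_p = 37500/13800 = 2.72 A.
I_s = S/V_s = 37500/415 = 90.4 A.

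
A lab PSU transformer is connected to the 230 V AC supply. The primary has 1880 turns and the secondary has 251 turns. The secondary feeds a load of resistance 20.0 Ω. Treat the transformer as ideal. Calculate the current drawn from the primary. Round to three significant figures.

I_p ≈ 0.205 A

V_s = V_p × N_s/N_p = 230 × 251/1880 = 30.707 V.
I_s = V_s/R = 30.707/20.0 = 1.5354 A.
For an ideal transformer I_p N_p = I_s N_s, so I_p = 1.5354 × 251/1880 = 0.205 A.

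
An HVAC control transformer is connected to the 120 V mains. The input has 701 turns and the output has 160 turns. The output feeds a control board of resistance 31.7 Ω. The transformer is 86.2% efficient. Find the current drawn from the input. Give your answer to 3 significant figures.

I_in ≈ 0.229 A

V_out = 120 × 160/701 = 27.389 V.
I_out = V_out/R = 27.389/31.7 = 0.86402 A.
P_out = V_out I_out = 27.389 × 0.86402 = 23.665 W.
P_in = P_out/η = 23.665/0.862 = 27.454 W.
I_in = P_in/V_in = 27.454/120 = 0.229 A.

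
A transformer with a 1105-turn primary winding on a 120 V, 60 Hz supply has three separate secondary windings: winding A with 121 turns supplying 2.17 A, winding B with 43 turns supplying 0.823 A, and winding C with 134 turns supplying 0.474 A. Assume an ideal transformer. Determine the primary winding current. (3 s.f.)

I_p ≈ 0.327 A

V_A = 120 × 121/1105 = 13.140 V; V_B = 120 × 43/1105 = 4.6697 V; V_C = 120 × 134/1105 = 14.552 V.
P_out = V_A I_A + V_B I_B + V_C I_C = 13.140×2.17 + 4.6697×0.823 + 14.552×0.474 = 28.514 + 3.8431 + 6.8977 = 39.255 W.
Ideal ⇒ P_in = P_out, so I_p = P_out/V_p = 39.255/120 = 0.327 A.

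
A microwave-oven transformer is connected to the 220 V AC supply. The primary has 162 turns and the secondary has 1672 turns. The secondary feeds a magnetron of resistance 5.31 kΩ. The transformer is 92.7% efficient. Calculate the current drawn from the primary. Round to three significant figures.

I_p ≈ 4.76 A

V_s = 220 × 1672/162 = 2270.6 V.
I_s = V_s/R = 2270.6/5310 = 0.42761 A.
P_out = V_s I_s = 2270.6 × 0.42761 = 970.94 W.
P_in = P_out/η = 970.94/0.927 = 1047.4 W.
I_p = P_in/V_p = 1047.4/220 = 4.76 A.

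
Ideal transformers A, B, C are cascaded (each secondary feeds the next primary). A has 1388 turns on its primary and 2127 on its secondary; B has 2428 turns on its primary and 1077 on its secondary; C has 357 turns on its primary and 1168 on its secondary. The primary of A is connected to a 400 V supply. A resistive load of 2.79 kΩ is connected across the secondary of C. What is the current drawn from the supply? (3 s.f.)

I_supply ≈ 0.709 A

Secondary of A: V = 400.00 × 2127/1388 = 612.97 V.
Secondary of B: V = 612.97 × 1077/2428 = 271.90 V.
Secondary of C: V = 271.90 × 1168/357 = 889.57 V.
I_load = 889.57/2790 = 0.31884 A, so P_out = 889.57 × 0.31884 = 283.63 W.
All ideal ⇒ P_in = P_out, so I_supply = 283.63/400 = 0.709 A.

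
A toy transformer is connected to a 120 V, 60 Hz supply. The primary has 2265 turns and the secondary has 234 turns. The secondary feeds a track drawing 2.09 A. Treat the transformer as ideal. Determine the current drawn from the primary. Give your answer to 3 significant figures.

For an ideal transformer I_p N_p = I_s N_s, so I_p = 2.09 × 234/2265 = 0.216 A.

I_p ≈ 0.216 A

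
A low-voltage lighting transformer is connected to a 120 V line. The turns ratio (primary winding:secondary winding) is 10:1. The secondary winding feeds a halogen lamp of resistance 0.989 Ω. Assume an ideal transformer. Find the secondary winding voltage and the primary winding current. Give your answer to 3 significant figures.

V_s = V_p × N_s/N_p = 120 × 1/10 = 12.000 V.
I_s = V_s/R = 12.000/0.989 = 12.133 A.
I_p = I_s × N_s/N_p = 12.133 × 1/10 = 1.21 A.

V_s ≈ 12.0 V, I_p ≈ 1.21 A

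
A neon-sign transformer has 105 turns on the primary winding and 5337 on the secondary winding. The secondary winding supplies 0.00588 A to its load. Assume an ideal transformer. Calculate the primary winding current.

I_p ≈ 0.299 A

For an ideal transformer I_p/I_s = N_s/N_p, so I_p = 0.00588 × 5337/105 = 0.299 A.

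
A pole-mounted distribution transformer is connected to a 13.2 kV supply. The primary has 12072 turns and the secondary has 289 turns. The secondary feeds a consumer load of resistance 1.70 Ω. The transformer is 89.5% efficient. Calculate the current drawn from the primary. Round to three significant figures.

I_p ≈ 4.97 A

V_s = 13200 × 289/12072 = 316.00 V.
I_s = V_s/R = 316.00/1.70 = 185.88 A.
P_out = V_s I_s = 316.00 × 185.88 = 58740 W.
P_in = P_out/η = 58740/0.895 = 65632 W.
I_p = P_in/V_p = 65632/13200 = 4.97 A.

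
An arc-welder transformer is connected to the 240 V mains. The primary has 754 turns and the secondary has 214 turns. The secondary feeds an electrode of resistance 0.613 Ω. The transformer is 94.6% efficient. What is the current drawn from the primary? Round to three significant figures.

I_p ≈ 33.3 A

V_s = 240 × 214/754 = 68.117 V.
I_s = V_s/R = 68.117/0.613 = 111.12 A.
P_out = V_s I_s = 68.117 × 111.12 = 7569.1 W.
P_in = P_out/η = 7569.1/0.946 = 8001.2 W.
I_p = P_in/V_p = 8001.2/240 = 33.3 A.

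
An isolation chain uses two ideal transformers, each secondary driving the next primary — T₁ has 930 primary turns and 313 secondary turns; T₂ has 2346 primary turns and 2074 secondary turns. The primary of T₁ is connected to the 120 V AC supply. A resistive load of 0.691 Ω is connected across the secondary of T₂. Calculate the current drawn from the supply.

After T₁: V = 120.00 × 313/930 = 40.387 V.
After T₂: V = 40.387 × 2074/2346 = 35.705 V.
I_load = 35.705/0.691 = 51.671 A, so P_out = 35.705 × 51.671 = 1844.9 W.
All ideal ⇒ P_in = P_out, so I_supply = 1844.9/120 = 15.4 A.

I_supply ≈ 15.4 A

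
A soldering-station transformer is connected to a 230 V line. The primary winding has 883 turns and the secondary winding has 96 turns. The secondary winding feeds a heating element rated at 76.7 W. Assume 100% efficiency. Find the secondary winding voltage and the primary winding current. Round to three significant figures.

V_s = V_p × N_s/N_p = 230 × 96/883 = 25.006 V.
I_s = P/V_s = 76.7/25.006 = 3.0673 A.
I_p = I_s × N_s/N_p = 3.0673 × 96/883 = 0.333 A.

V_s ≈ 25.0 V, I_p ≈ 0.333 A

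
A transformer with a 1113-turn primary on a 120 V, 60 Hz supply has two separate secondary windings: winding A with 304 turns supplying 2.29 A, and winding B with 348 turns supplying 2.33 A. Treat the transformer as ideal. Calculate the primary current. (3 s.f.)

V_A = 120 × 304/1113 = 32.776 V; V_B = 120 × 348/1113 = 37.520 V.
P_out = V_A I_A + V_B I_B = 32.776×2.29 + 37.520×2.33 = 75.058 + 87.422 = 162.48 W.
Ideal ⇒ P_in = P_out, so I_p = P_out/V_p = 162.48/120 = 1.35 A.

I_p ≈ 1.35 A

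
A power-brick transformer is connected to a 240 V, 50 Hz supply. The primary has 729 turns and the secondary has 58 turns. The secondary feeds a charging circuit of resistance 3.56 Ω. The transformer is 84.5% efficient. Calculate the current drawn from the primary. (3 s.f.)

I_p ≈ 0.505 A

V_s = 240 × 58/729 = 19.095 V.
I_s = V_s/R = 19.095/3.56 = 5.3637 A.
P_out = V_s I_s = 19.095 × 5.3637 = 102.42 W.
P_in = P_out/η = 102.42/0.845 = 121.20 W.
I_p = P_in/V_p = 121.20/240 = 0.505 A.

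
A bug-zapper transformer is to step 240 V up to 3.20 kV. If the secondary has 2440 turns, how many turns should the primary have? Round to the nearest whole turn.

N_p/N_s = V_p/V_s, so N_p = 2440 × 240/3200 = 183.0 ≈ 183 turns.

N_p = 183 turns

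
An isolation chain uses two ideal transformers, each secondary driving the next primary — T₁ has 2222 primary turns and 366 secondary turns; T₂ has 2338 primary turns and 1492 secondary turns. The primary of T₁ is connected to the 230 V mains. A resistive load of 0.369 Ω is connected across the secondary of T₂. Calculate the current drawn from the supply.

After T₁: V = 230.00 × 366/2222 = 37.885 V.
After T₂: V = 37.885 × 1492/2338 = 24.176 V.
I_load = 24.176/0.369 = 65.518 A, so P_out = 24.176 × 65.518 = 1584.0 W.
All ideal ⇒ P_in = P_out, so I_supply = 1584.0/230 = 6.89 A.

I_supply ≈ 6.89 A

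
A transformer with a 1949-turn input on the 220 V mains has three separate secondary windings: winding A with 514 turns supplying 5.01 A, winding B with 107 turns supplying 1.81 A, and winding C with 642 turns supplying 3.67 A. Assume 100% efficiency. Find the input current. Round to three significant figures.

V_A = 220 × 514/1949 = 58.019 V; V_B = 220 × 107/1949 = 12.078 V; V_C = 220 × 642/1949 = 72.468 V.
P_out = V_A I_A + V_B I_B + V_C I_C = 58.019×5.01 + 12.078×1.81 + 72.468×3.67 = 290.68 + 21.861 + 265.96 = 578.50 W.
Ideal ⇒ P_in = P_out, so I_in = P_out/V_in = 578.50/220 = 2.63 A.

I_in ≈ 2.63 A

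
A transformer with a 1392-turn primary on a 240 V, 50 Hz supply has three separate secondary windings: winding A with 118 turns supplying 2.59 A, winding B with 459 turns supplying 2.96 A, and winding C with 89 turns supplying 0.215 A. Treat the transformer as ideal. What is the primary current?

V_A = 240 × 118/1392 = 20.345 V; V_B = 240 × 459/1392 = 79.138 V; V_C = 240 × 89/1392 = 15.345 V.
P_out = V_A I_A + V_B I_B + V_C I_C = 20.345×2.59 + 79.138×2.96 + 15.345×0.215 = 52.693 + 234.25 + 3.2991 = 290.24 W.
Ideal ⇒ P_in = P_out, so I_p = P_out/V_p = 290.24/240 = 1.21 A.

I_p ≈ 1.21 A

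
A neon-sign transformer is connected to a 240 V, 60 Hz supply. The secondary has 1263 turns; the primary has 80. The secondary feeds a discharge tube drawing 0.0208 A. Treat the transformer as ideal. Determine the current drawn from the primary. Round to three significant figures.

I_p ≈ 0.328 A

For an ideal transformer I_p N_p = I_s N_s, so I_p = 0.0208 × 1263/80 = 0.328 A.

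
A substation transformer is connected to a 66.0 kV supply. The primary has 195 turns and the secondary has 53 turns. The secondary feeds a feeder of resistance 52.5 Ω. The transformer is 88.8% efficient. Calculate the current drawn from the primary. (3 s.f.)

V_s = 66000 × 53/195 = 17938 V.
I_s = V_s/R = 17938/52.5 = 341.68 A.
P_out = V_s I_s = 17938 × 341.68 = 6.1293×10^6 W.
P_in = P_out/η = 6.1293×10^6/0.888 = 6.9024×10^6 W.
I_p = P_in/V_p = 6.9024×10^6/66000 = 105 A.

I_p ≈ 105 A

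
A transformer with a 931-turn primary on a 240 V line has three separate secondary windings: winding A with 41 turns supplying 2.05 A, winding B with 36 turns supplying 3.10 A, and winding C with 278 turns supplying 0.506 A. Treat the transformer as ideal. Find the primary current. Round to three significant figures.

I_p ≈ 0.361 A

V_A = 240 × 41/931 = 10.569 V; V_B = 240 × 36/931 = 9.2803 V; V_C = 240 × 278/931 = 71.665 V.
P_out = V_A I_A + V_B I_B + V_C I_C = 10.569×2.05 + 9.2803×3.10 + 71.665×0.506 = 21.667 + 28.769 + 36.262 = 86.699 W.
Ideal ⇒ P_in = P_out, so I_p = P_out/V_p = 86.699/240 = 0.361 A.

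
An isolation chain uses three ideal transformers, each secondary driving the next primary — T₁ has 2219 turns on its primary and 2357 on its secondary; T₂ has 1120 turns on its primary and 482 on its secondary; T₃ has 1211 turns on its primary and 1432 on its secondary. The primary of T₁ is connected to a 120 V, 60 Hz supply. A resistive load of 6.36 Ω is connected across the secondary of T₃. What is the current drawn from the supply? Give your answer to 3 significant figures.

I_supply ≈ 5.51 A

After T₁: V = 120.00 × 2357/2219 = 127.46 V.
After T₂: V = 127.46 × 482/1120 = 54.855 V.
After T₃: V = 54.855 × 1432/1211 = 64.865 V.
I_load = 64.865/6.36 = 10.199 A, so P_out = 64.865 × 10.199 = 661.55 W.
All ideal ⇒ P_in = P_out, so I_supply = 661.55/120 = 5.51 A.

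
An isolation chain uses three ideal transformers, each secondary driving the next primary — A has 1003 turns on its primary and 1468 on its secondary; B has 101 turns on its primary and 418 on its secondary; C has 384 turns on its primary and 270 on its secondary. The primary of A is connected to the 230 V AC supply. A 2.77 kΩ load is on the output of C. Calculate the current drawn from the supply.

Secondary of A: V = 230.00 × 1468/1003 = 336.63 V.
Secondary of B: V = 336.63 × 418/101 = 1393.2 V.
Secondary of C: V = 1393.2 × 270/384 = 979.58 V.
I_load = 979.58/2770 = 0.35364 A, so P_out = 979.58 × 0.35364 = 346.42 W.
All ideal ⇒ P_in = P_out, so I_supply = 346.42/230 = 1.51 A.

I_supply ≈ 1.51 A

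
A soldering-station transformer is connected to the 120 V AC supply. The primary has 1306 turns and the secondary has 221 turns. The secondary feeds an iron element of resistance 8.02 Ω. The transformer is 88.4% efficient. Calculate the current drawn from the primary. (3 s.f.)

I_p ≈ 0.485 A

V_s = 120 × 221/1306 = 20.306 V.
I_s = V_s/R = 20.306/8.02 = 2.5320 A.
P_out = V_s I_s = 20.306 × 2.5320 = 51.415 W.
P_in = P_out/η = 51.415/0.884 = 58.161 W.
I_p = P_in/V_p = 58.161/120 = 0.485 A.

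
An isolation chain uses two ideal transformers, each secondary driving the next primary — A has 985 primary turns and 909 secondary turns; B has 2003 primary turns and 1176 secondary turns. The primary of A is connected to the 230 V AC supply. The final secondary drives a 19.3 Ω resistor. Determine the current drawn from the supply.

I_supply ≈ 3.50 A

After A: V = 230.00 × 909/985 = 212.25 V.
After B: V = 212.25 × 1176/2003 = 124.62 V.
I_load = 124.62/19.3 = 6.4569 A, so P_out = 124.62 × 6.4569 = 804.65 W.
All ideal ⇒ P_in = P_out, so I_supply = 804.65/230 = 3.50 A.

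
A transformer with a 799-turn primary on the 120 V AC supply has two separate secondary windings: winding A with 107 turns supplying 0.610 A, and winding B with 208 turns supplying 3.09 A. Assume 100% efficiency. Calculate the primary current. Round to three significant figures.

V_A = 120 × 107/799 = 16.070 V; V_B = 120 × 208/799 = 31.239 V.
P_out = V_A I_A + V_B I_B = 16.070×0.610 + 31.239×3.09 = 9.8028 + 96.529 = 106.33 W.
Ideal ⇒ P_in = P_out, so I_p = P_out/V_p = 106.33/120 = 0.886 A.

I_p ≈ 0.886 A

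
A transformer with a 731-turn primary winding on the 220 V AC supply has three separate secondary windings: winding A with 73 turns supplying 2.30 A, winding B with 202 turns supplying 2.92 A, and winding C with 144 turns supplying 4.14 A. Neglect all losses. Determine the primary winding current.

I_p ≈ 1.85 A

V_A = 220 × 73/731 = 21.970 V; V_B = 220 × 202/731 = 60.793 V; V_C = 220 × 144/731 = 43.338 V.
P_out = V_A I_A + V_B I_B + V_C I_C = 21.970×2.30 + 60.793×2.92 + 43.338×4.14 = 50.531 + 177.52 + 179.42 = 407.47 W.
Ideal ⇒ P_in = P_out, so I_p = P_out/V_p = 407.47/220 = 1.85 A.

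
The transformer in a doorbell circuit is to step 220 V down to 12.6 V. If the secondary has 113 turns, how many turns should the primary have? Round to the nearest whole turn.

N_p = 1973 turns

N_p/N_s = V_p/V_s, so N_p = 113 × 220/12.6 = 1973.0 ≈ 1973 turns.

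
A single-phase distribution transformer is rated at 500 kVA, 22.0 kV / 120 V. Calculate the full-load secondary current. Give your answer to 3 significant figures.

I_s = S/V_s = 500000/120 = 4170 A.

I_s ≈ 4170 A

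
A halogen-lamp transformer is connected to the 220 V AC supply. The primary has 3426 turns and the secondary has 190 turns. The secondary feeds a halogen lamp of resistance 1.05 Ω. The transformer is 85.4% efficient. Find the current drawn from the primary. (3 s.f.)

V_s = 220 × 190/3426 = 12.201 V.
I_s = V_s/R = 12.201/1.05 = 11.620 A.
P_out = V_s I_s = 12.201 × 11.620 = 141.77 W.
P_in = P_out/η = 141.77/0.854 = 166.01 W.
I_p = P_in/V_p = 166.01/220 = 0.755 A.

I_p ≈ 0.755 A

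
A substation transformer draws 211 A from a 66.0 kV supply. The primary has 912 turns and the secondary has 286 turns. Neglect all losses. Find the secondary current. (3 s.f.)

I_s/I_p = N_p/N_s, so I_s = 211 × 912/286 = 673 A.

I_s ≈ 673 A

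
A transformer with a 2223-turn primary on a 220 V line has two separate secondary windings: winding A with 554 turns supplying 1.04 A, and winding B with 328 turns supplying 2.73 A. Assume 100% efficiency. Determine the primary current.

I_p ≈ 0.662 A

V_A = 220 × 554/2223 = 54.827 V; V_B = 220 × 328/2223 = 32.461 V.
P_out = V_A I_A + V_B I_B = 54.827×1.04 + 32.461×2.73 = 57.020 + 88.618 = 145.64 W.
Ideal ⇒ P_in = P_out, so I_p = P_out/V_p = 145.64/220 = 0.662 A.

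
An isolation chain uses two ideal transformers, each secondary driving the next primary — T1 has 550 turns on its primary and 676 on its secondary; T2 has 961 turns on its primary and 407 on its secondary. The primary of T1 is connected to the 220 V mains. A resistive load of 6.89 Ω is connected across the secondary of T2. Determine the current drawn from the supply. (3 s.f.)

I_supply ≈ 8.65 A

Secondary of T1: V = 220.00 × 676/550 = 270.40 V.
Secondary of T2: V = 270.40 × 407/961 = 114.52 V.
I_load = 114.52/6.89 = 16.621 A, so P_out = 114.52 × 16.621 = 1903.4 W.
All ideal ⇒ P_in = P_out, so I_supply = 1903.4/220 = 8.65 A.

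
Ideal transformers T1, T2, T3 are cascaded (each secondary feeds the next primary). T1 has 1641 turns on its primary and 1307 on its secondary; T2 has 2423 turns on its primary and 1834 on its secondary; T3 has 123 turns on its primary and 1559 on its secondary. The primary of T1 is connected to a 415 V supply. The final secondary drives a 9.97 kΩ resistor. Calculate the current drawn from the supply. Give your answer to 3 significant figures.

After T1: V = 415.00 × 1307/1641 = 330.53 V.
After T2: V = 330.53 × 1834/2423 = 250.18 V.
After T3: V = 250.18 × 1559/123 = 3171.0 V.
I_load = 3171.0/9970 = 0.31806 A, so P_out = 3171.0 × 0.31806 = 1008.6 W.
All ideal ⇒ P_in = P_out, so I_supply = 1008.6/415 = 2.43 A.

I_supply ≈ 2.43 A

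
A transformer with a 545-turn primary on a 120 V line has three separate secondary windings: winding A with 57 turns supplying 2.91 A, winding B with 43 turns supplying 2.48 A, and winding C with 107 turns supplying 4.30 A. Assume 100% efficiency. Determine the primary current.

I_p ≈ 1.34 A

V_A = 120 × 57/545 = 12.550 V; V_B = 120 × 43/545 = 9.4679 V; V_C = 120 × 107/545 = 23.560 V.
P_out = V_A I_A + V_B I_B + V_C I_C = 12.550×2.91 + 9.4679×2.48 + 23.560×4.30 = 36.522 + 23.480 + 101.31 = 161.31 W.
Ideal ⇒ P_in = P_out, so I_p = P_out/V_p = 161.31/120 = 1.34 A.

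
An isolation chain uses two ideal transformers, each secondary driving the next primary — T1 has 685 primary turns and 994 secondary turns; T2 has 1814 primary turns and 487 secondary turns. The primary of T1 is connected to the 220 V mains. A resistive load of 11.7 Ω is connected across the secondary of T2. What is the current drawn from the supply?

I_supply ≈ 2.85 A

Secondary of T1: V = 220.00 × 994/685 = 319.24 V.
Secondary of T2: V = 319.24 × 487/1814 = 85.706 V.
I_load = 85.706/11.7 = 7.3253 A, so P_out = 85.706 × 7.3253 = 627.82 W.
All ideal ⇒ P_in = P_out, so I_supply = 627.82/220 = 2.85 A.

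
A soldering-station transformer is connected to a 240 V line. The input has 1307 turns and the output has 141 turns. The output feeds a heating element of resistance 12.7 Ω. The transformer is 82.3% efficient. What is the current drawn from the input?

I_in ≈ 0.267 A

V_out = 240 × 141/1307 = 25.891 V.
I_out = V_out/R = 25.891/12.7 = 2.0387 A.
P_out = V_out I_out = 25.891 × 2.0387 = 52.784 W.
P_in = P_out/η = 52.784/0.823 = 64.137 W.
I_in = P_in/V_in = 64.137/240 = 0.267 A.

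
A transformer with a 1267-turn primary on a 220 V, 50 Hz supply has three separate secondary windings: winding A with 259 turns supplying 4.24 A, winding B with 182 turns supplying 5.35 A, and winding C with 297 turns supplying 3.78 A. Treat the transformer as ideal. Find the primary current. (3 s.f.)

I_p ≈ 2.52 A

V_A = 220 × 259/1267 = 44.972 V; V_B = 220 × 182/1267 = 31.602 V; V_C = 220 × 297/1267 = 51.571 V.
P_out = V_A I_A + V_B I_B + V_C I_C = 44.972×4.24 + 31.602×5.35 + 51.571×3.78 = 190.68 + 169.07 + 194.94 = 554.69 W.
Ideal ⇒ P_in = P_out, so I_p = P_out/V_p = 554.69/220 = 2.52 A.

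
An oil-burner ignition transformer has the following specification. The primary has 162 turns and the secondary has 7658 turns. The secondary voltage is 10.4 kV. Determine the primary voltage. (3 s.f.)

V_p ≈ 220 V

V_p/V_s = N_p/N_s, so V_p = 10400 × 162/7658 = 220 V.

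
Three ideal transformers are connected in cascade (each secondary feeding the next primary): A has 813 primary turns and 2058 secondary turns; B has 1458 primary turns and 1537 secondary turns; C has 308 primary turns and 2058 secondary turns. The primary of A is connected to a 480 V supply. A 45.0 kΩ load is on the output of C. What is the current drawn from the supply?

I_supply ≈ 3.39 A

Secondary of A: V = 480.00 × 2058/813 = 1215.1 V.
Secondary of B: V = 1215.1 × 1537/1458 = 1280.9 V.
Secondary of C: V = 1280.9 × 2058/308 = 8558.7 V.
I_load = 8558.7/45000 = 0.19019 A, so P_out = 8558.7 × 0.19019 = 1627.8 W.
All ideal ⇒ P_in = P_out, so I_supply = 1627.8/480 = 3.39 A.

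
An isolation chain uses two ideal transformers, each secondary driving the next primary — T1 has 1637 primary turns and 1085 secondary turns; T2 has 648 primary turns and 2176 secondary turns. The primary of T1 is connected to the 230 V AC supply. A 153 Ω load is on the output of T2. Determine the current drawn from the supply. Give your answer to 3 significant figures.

After T1: V = 230.00 × 1085/1637 = 152.44 V.
After T2: V = 152.44 × 2176/648 = 511.91 V.
I_load = 511.91/153 = 3.3458 A, so P_out = 511.91 × 3.3458 = 1712.8 W.
All ideal ⇒ P_in = P_out, so I_supply = 1712.8/230 = 7.45 A.

I_supply ≈ 7.45 A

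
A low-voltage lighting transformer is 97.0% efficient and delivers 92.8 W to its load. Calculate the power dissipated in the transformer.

P_in = P_out/η = 92.8/0.970 = 95.6701 W.
P_loss = P_in − P_out = 95.6701 − 92.8 = 2.87 W.

P_loss ≈ 2.87 W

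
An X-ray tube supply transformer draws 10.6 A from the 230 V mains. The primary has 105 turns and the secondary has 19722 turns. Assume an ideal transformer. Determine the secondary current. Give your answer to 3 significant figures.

I_s ≈ 0.0564 A

I_s/I_p = N_p/N_s, so I_s = 10.6 × 105/19722 = 0.0564 A.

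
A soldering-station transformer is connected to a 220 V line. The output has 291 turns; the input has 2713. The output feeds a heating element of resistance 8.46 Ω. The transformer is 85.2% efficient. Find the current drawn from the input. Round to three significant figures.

I_in ≈ 0.351 A

V_out = 220 × 291/2713 = 23.597 V.
I_out = V_out/R = 23.597/8.46 = 2.7893 A.
P_out = V_out I_out = 23.597 × 2.7893 = 65.821 W.
P_in = P_out/η = 65.821/0.852 = 77.254 W.
I_in = P_in/V_in = 77.254/220 = 0.351 A.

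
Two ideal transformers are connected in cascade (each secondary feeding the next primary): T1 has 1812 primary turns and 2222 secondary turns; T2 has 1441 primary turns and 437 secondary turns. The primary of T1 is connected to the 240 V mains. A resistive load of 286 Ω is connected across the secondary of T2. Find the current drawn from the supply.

After T1: V = 240.00 × 2222/1812 = 294.30 V.
After T2: V = 294.30 × 437/1441 = 89.251 V.
I_load = 89.251/286 = 0.31207 A, so P_out = 89.251 × 0.31207 = 27.852 W.
All ideal ⇒ P_in = P_out, so I_supply = 27.852/240 = 0.116 A.

I_supply ≈ 0.116 A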